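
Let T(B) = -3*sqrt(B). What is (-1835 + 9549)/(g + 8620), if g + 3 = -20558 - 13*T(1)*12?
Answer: -1102/1639 ≈ -0.67236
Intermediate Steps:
g = -20093 (g = -3 + (-20558 - (-39)*sqrt(1)*12) = -3 + (-20558 - (-39)*12) = -3 + (-20558 - 13*(-3)*12) = -3 + (-20558 + 39*12) = -3 + (-20558 + 468) = -3 - 20090 = -20093)
(-1835 + 9549)/(g + 8620) = (-1835 + 9549)/(-20093 + 8620) = 7714/(-11473) = 7714*(-1/11473) = -1102/1639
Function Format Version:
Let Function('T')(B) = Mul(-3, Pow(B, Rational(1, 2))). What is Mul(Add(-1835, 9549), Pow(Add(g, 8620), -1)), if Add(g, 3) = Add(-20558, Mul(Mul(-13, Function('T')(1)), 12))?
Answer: Rational(-1102, 1639) ≈ -0.67236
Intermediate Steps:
g = -20093 (g = Add(-3, Add(-20558, Mul(Mul(-13, Mul(-3, Pow(1, Rational(1, 2)))), 12))) = Add(-3, Add(-20558, Mul(Mul(-13, Mul(-3, 1)), 12))) = Add(-3, Add(-20558, Mul(Mul(-13, -3), 12))) = Add(-3, Add(-20558, Mul(39, 12))) = Add(-3, Add(-20558, 468)) = Add(-3, -20090) = -20093)
Mul(Add(-1835, 9549), Pow(Add(g, 8620), -1)) = Mul(Add(-1835, 9549), Pow(Add(-20093, 8620), -1)) = Mul(7714, Pow(-11473, -1)) = Mul(7714, Rational(-1, 11473)) = Rational(-1102, 1639)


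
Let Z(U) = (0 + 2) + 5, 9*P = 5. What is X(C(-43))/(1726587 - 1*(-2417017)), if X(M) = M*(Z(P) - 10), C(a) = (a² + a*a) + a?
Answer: -10965/4143604 ≈ -0.0026462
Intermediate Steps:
P = 5/9 (P = (⅑)*5 = 5/9 ≈ 0.55556)
C(a) = a + 2*a² (C(a) = (a² + a²) + a = 2*a² + a = a + 2*a²)
Z(U) = 7 (Z(U) = 2 + 5 = 7)
X(M) = -3*M (X(M) = M*(7 - 10) = M*(-3) = -3*M)
X(C(-43))/(1726587 - 1*(-2417017)) = (-(-129)*(1 + 2*(-43)))/(1726587 - 1*(-2417017)) = (-(-129)*(1 - 86))/(1726587 + 2417017) = -(-129)*(-85)/4143604 = -3*3655*(1/4143604) = -10965*1/4143604 = -10965/4143604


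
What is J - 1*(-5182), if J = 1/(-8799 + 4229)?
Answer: 23681739/4570 ≈ 5182.0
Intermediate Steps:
J = -1/4570 (J = 1/(-4570) = -1/4570 ≈ -0.00021882)
J - 1*(-5182) = -1/4570 - 1*(-5182) = -1/4570 + 5182 = 23681739/4570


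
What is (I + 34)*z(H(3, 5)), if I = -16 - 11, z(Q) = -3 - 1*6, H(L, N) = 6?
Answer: -63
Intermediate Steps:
z(Q) = -9 (z(Q) = -3 - 6 = -9)
I = -27
(I + 34)*z(H(3, 5)) = (-27 + 34)*(-9) = 7*(-9) = -63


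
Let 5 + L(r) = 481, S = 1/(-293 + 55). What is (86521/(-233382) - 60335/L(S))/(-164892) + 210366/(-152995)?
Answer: -1925643422955738767/1401267785666570640 ≈ -1.3742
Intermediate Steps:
S = -1/238 (S = 1/(-238) = -1/238 ≈ -0.0042017)
L(r) = 476 (L(r) = -5 + 481 = 476)
(86521/(-233382) - 60335/L(S))/(-164892) + 210366/(-152995) = (86521/(-233382) - 60335/476)/(-164892) + 210366/(-152995) = (86521*(-1/233382) - 60335*1/476)*(-1/164892) + 210366*(-1/152995) = (-86521/233382 - 60335/476)*(-1/164892) - 210366/152995 = -7061143483/55544916*(-1/164892) - 210366/152995 = 7061143483/9158912289072 - 210366/152995 = -1925643422955738767/1401267785666570640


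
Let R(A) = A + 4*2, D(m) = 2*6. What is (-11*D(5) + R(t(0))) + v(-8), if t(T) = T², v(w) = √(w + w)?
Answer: -124 + 4*I ≈ -124.0 + 4.0*I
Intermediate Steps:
D(m) = 12
v(w) = √2*√w (v(w) = √(2*w) = √2*√w)
R(A) = 8 + A (R(A) = A + 8 = 8 + A)
(-11*D(5) + R(t(0))) + v(-8) = (-11*12 + (8 + 0²)) + √2*√(-8) = (-132 + (8 + 0)) + √2*(2*I*√2) = (-132 + 8) + 4*I = -124 + 4*I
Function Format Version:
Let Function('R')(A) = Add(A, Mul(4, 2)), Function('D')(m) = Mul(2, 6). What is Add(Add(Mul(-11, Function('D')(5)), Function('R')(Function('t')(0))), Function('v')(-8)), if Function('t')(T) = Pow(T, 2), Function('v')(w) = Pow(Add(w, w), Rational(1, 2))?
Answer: Add(-124, Mul(4, I)) ≈ Add(-124.00, Mul(4.0000, I))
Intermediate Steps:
Function('D')(m) = 12
Function('v')(w) = Mul(Pow(2, Rational(1, 2)), Pow(w, Rational(1, 2))) (Function('v')(w) = Pow(Mul(2, w), Rational(1, 2)) = Mul(Pow(2, Rational(1, 2)), Pow(w, Rational(1, 2))))
Function('R')(A) = Add(8, A) (Function('R')(A) = Add(A, 8) = Add(8, A))
Add(Add(Mul(-11, Function('D')(5)), Function('R')(Function('t')(0))), Function('v')(-8)) = Add(Add(Mul(-11, 12), Add(8, Pow(0, 2))), Mul(Pow(2, Rational(1, 2)), Pow(-8, Rational(1, 2)))) = Add(Add(-132, Add(8, 0)), Mul(Pow(2, Rational(1, 2)), Mul(2, I, Pow(2, Rational(1, 2))))) = Add(Add(-132, 8), Mul(4, I)) = Add(-124, Mul(4, I))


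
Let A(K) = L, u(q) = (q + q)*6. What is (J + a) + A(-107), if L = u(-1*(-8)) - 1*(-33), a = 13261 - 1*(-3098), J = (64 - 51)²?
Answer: 16657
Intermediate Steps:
J = 169 (J = 13² = 169)
a = 16359 (a = 13261 + 3098 = 16359)
u(q) = 12*q (u(q) = (2*q)*6 = 12*q)
L = 129 (L = 12*(-1*(-8)) - 1*(-33) = 12*8 + 33 = 96 + 33 = 129)
A(K) = 129
(J + a) + A(-107) = (169 + 16359) + 129 = 16528 + 129 = 16657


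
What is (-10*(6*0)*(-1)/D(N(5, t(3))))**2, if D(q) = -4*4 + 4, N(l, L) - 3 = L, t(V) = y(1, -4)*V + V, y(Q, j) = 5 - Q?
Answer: 0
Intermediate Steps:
t(V) = 5*V (t(V) = (5 - 1*1)*V + V = (5 - 1)*V + V = 4*V + V = 5*V)
N(l, L) = 3 + L
D(q) = -12 (D(q) = -16 + 4 = -12)
(-10*(6*0)*(-1)/D(N(5, t(3))))**2 = (-10*(6*0)*(-1)/(-12))**2 = (-10*0*(-1)*(-1)/12)**2 = (-0*(-1)/12)**2 = (-10*0)**2 = 0**2 = 0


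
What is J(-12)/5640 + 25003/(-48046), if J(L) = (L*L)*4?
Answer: -4722601/11290810 ≈ -0.41827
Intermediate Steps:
J(L) = 4*L**2 (J(L) = L**2*4 = 4*L**2)
J(-12)/5640 + 25003/(-48046) = (4*(-12)**2)/5640 + 25003/(-48046) = (4*144)*(1/5640) + 25003*(-1/48046) = 576*(1/5640) - 25003/48046 = 24/235 - 25003/48046 = -4722601/11290810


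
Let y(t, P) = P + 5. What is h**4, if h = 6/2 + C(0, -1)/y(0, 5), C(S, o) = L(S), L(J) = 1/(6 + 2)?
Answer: 3373402561/40960000 ≈ 82.358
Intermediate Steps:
L(J) = 1/8
C(S, o) = 1/8
y(t, P) = 5 + P
h = 241/80 (h = 6/2 + 1/(8*(5 + 5)) = 6*(1/2) + (1/8)/10 = 3 + (1/8)*(1/10) = 3 + 1/80 = 241/80 ≈ 3.0125)
h**4 = (241/80)**4 = 3373402561/40960000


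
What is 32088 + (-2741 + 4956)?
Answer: 34303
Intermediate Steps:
32088 + (-2741 + 4956) = 32088 + 2215 = 34303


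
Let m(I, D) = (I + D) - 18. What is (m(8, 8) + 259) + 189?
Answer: 446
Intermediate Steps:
m(I, D) = -18 + D + I (m(I, D) = (D + I) - 18 = -18 + D + I)
(m(8, 8) + 259) + 189 = ((-18 + 8 + 8) + 259) + 189 = (-2 + 259) + 189 = 257 + 189 = 446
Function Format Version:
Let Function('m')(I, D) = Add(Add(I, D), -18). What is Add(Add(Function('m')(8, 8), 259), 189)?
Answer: 446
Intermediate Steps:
Function('m')(I, D) = Add(-18, D, I) (Function('m')(I, D) = Add(Add(D, I), -18) = Add(-18, D, I))
Add(Add(Function('m')(8, 8), 259), 189) = Add(Add(Add(-18, 8, 8), 259), 189) = Add(Add(-2, 259), 189) = Add(257, 189) = 446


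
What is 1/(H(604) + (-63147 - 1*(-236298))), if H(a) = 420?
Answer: 1/173571 ≈ 5.7613e-6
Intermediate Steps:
1/(H(604) + (-63147 - 1*(-236298))) = 1/(420 + (-63147 - 1*(-236298))) = 1/(420 + (-63147 + 236298)) = 1/(420 + 173151) = 1/173571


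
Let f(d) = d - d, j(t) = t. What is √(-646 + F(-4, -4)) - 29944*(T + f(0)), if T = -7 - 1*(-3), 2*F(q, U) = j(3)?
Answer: 119776 + I*√2578/2 ≈ 1.1978e+5 + 25.387*I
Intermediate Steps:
F(q, U) = 3/2 (F(q, U) = (½)*3 = 3/2)
T = -4 (T = -7 + 3 = -4)
f(d) = 0
√(-646 + F(-4, -4)) - 29944*(T + f(0)) = √(-646 + 3/2) - 29944*(-4 + 0) = √(-1289/2) - 29944*(-4) = I*√2578/2 - 1576*(-76) = I*√2578/2 + 119776 = 119776 + I*√2578/2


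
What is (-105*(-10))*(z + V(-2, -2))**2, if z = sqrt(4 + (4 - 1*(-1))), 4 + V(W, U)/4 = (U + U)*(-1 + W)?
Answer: 1286250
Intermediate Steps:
V(W, U) = -16 + 8*U*(-1 + W) (V(W, U) = -16 + 4*((U + U)*(-1 + W)) = -16 + 4*((2*U)*(-1 + W)) = -16 + 4*(2*U*(-1 + W)) = -16 + 8*U*(-1 + W))
z = 3 (z = sqrt(4 + (4 + 1)) = sqrt(4 + 5) = sqrt(9) = 3)
(-105*(-10))*(z + V(-2, -2))**2 = (-105*(-10))*(3 + (-16 - 8*(-2) + 8*(-2)*(-2)))**2 = 1050*(3 + (-16 + 16 + 32))**2 = 1050*(3 + 32)**2 = 1050*35**2 = 1050*1225 = 1286250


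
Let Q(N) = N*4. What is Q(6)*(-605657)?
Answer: -14535768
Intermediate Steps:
Q(N) = 4*N
Q(6)*(-605657) = (4*6)*(-605657) = 24*(-605657) = -14535768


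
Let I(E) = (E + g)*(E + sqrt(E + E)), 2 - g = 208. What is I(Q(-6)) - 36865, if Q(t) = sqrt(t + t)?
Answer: -36877 - 412*I*sqrt(3) - 412*3**(1/4)*sqrt(I) + 4*3**(3/4)*I**(3/2) ≈ -37267.0 - 1090.6*I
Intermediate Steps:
Q(t) = sqrt(2)*sqrt(t) (Q(t) = sqrt(2*t) = sqrt(2)*sqrt(t))
g = -206 (g = 2 - 1*208 = 2 - 208 = -206)
I(E) = (-206 + E)*(E + sqrt(2)*sqrt(E)) (I(E) = (E - 206)*(E + sqrt(E + E)) = (-206 + E)*(E + sqrt(2*E)) = (-206 + E)*(E + sqrt(2)*sqrt(E)))
I(Q(-6)) - 36865 = ((sqrt(2)*sqrt(-6))**2 - 206*sqrt(2)*sqrt(-6) + sqrt(2)*(sqrt(2)*sqrt(-6))**(3/2) - 206*sqrt(2)*sqrt(sqrt(2)*sqrt(-6))) - 36865 = ((sqrt(2)*(I*sqrt(6)))**2 - 206*sqrt(2)*I*sqrt(6) + sqrt(2)*(sqrt(2)*(I*sqrt(6)))**(3/2) - 206*sqrt(2)*sqrt(sqrt(2)*(I*sqrt(6)))) - 36865 = ((2*I*sqrt(3))**2 - 412*I*sqrt(3) + sqrt(2)*(2*I*sqrt(3))**(3/2) - 206*sqrt(2)*sqrt(2*I*sqrt(3))) - 36865 = (-12 - 412*I*sqrt(3) + sqrt(2)*(2*sqrt(2)*3**(3/4)*I**(3/2)) - 206*sqrt(2)*sqrt(2)*3**(1/4)*sqrt(I)) - 36865 = (-12 - 412*I*sqrt(3) + 4*3**(3/4)*I**(3/2) - 412*3**(1/4)*sqrt(I)) - 36865 = (-12 - 412*I*sqrt(3) - 412*3**(1/4)*sqrt(I) + 4*3**(3/4)*I**(3/2)) - 36865 = -36877 - 412*I*sqrt(3) - 412*3**(1/4)*sqrt(I) + 4*3**(3/4)*I**(3/2)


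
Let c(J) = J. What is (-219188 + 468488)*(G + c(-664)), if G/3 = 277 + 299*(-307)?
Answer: -68610351600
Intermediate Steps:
G = -274548 (G = 3*(277 + 299*(-307)) = 3*(277 - 91793) = 3*(-91516) = -274548)
(-219188 + 468488)*(G + c(-664)) = (-219188 + 468488)*(-274548 - 664) = 249300*(-275212) = -68610351600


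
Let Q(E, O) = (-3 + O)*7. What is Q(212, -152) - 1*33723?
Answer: -34808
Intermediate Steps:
Q(E, O) = -21 + 7*O
Q(212, -152) - 1*33723 = (-21 + 7*(-152)) - 1*33723 = (-21 - 1064) - 33723 = -1085 - 33723 = -34808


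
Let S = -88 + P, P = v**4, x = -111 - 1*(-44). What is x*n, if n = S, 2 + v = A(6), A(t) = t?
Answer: -11256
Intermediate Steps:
x = -67 (x = -111 + 44 = -67)
v = 4 (v = -2 + 6 = 4)
P = 256 (P = 4**4 = 256)
S = 168 (S = -88 + 256 = 168)
n = 168
x*n = -67*168 = -11256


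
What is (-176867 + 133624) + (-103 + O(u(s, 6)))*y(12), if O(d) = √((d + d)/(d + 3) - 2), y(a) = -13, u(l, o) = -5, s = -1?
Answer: -41904 - 13*√3 ≈ -41927.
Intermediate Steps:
O(d) = √(-2 + 2*d/(3 + d)) (O(d) = √((2*d)/(3 + d) - 2) = √(2*d/(3 + d) - 2) = √(-2 + 2*d/(3 + d)))
(-176867 + 133624) + (-103 + O(u(s, 6)))*y(12) = (-176867 + 133624) + (-103 + √6*√(-1/(3 - 5)))*(-13) = -43243 + (-103 + √6*√(-1/(-2)))*(-13) = -43243 + (-103 + √6*√(-1*(-½)))*(-13) = -43243 + (-103 + √6*√(½))*(-13) = -43243 + (-103 + √6*(√2/2))*(-13) = -43243 + (-103 + √3)*(-13) = -43243 + (1339 - 13*√3) = -41904 - 13*√3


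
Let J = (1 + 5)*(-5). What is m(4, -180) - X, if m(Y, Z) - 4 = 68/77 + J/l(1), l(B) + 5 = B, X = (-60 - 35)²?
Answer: -1387943/154 ≈ -9012.6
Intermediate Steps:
J = -30 (J = 6*(-5) = -30)
X = 9025 (X = (-95)² = 9025)
l(B) = -5 + B
m(Y, Z) = 1907/154 (m(Y, Z) = 4 + (68/77 - 30/(-5 + 1)) = 4 + (68*(1/77) - 30/(-4)) = 4 + (68/77 - 30*(-¼)) = 4 + (68/77 + 15/2) = 4 + 1291/154 = 1907/154)
m(4, -180) - X = 1907/154 - 1*9025 = 1907/154 - 9025 = -1387943/154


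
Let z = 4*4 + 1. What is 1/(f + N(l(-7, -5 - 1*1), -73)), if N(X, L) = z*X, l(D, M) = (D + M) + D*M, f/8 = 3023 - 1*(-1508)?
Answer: 1/36741 ≈ 2.7218e-5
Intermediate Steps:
f = 36248 (f = 8*(3023 - 1*(-1508)) = 8*(3023 + 1508) = 8*4531 = 36248)
z = 17 (z = 16 + 1 = 17)
l(D, M) = D + M + D*M
N(X, L) = 17*X
1/(f + N(l(-7, -5 - 1*1), -73)) = 1/(36248 + 17*(-7 + (-5 - 1*1) - 7*(-5 - 1*1))) = 1/(36248 + 17*(-7 + (-5 - 1) - 7*(-5 - 1))) = 1/(36248 + 17*(-7 - 6 - 7*(-6))) = 1/(36248 + 17*(-7 - 6 + 42)) = 1/(36248 + 17*29) = 1/(36248 + 493) = 1/36741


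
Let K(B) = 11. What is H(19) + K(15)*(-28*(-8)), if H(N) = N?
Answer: 2483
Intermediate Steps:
H(19) + K(15)*(-28*(-8)) = 19 + 11*(-28*(-8)) = 19 + 11*224 = 19 + 2464 = 2483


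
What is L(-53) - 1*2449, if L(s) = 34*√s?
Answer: -2449 + 34*I*√53 ≈ -2449.0 + 247.52*I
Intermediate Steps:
L(-53) - 1*2449 = 34*√(-53) - 1*2449 = 34*(I*√53) - 2449 = 34*I*√53 - 2449 = -2449 + 34*I*√53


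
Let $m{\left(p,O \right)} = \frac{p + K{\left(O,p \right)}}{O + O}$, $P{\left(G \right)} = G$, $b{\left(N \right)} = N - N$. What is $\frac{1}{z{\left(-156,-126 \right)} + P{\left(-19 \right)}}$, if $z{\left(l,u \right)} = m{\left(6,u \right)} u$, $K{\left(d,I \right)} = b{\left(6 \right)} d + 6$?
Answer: $- \frac{1}{13} \approx -0.076923$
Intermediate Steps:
$b{\left(N \right)} = 0$
$K{\left(d,I \right)} = 6$ ($K{\left(d,I \right)} = 0 d + 6 = 0 + 6 = 6$)
$m{\left(p,O \right)} = \frac{6 + p}{2 O}$ ($m{\left(p,O \right)} = \frac{p + 6}{O + O} = \frac{6 + p}{2 O}$)
$z{\left(l,u \right)} = 6$ ($z{\left(l,u \right)} = \frac{6 + 6}{2 u} u = \frac{1}{2} \frac{1}{u} 12 u = \frac{6}{u} u = 6$)
$\frac{1}{z{\left(-156,-126 \right)} + P{\left(-19 \right)}} = \frac{1}{6 - 19} = \frac{1}{-13} = - \frac{1}{13}$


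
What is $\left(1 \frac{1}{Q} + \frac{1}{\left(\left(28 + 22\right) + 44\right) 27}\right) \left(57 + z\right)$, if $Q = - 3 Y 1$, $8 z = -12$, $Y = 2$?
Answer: $- \frac{7807}{846} \approx -9.2281$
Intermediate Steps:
$z = - \frac{3}{2}$ ($z = \frac{1}{8} \left(-12\right) = - \frac{3}{2} \approx -1.5$)
$Q = -6$ ($Q = \left(-3\right) 2 \cdot 1 = \left(-6\right) 1 = -6$)
$\left(1 \frac{1}{Q} + \frac{1}{\left(\left(28 + 22\right) + 44\right) 27}\right) \left(57 + z\right) = \left(1 \frac{1}{-6} + \frac{1}{\left(\left(28 + 22\right) + 44\right) 27}\right) \left(57 - \frac{3}{2}\right) = \left(1 \left(- \frac{1}{6}\right) + \frac{1}{50 + 44} \cdot \frac{1}{27}\right) \frac{111}{2} = \left(- \frac{1}{6} + \frac{1}{94} \cdot \frac{1}{27}\right) \frac{111}{2} = \left(- \frac{1}{6} + \frac{1}{2538}\right) \frac{111}{2} = \left(- \frac{211}{1269}\right) \frac{111}{2} = - \frac{7807}{846}$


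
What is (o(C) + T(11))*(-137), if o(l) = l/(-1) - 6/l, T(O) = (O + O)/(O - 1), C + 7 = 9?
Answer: 1918/5 ≈ 383.60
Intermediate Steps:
C = 2 (C = -7 + 9 = 2)
T(O) = 2*O/(-1 + O) (T(O) = (2*O)/(-1 + O) = 2*O/(-1 + O))
o(l) = -l - 6/l (o(l) = l*(-1) - 6/l = -l - 6/l)
(o(C) + T(11))*(-137) = ((-1*2 - 6/2) + 2*11/(-1 + 11))*(-137) = ((-2 - 6*½) + 2*11/10)*(-137) = ((-2 - 3) + 2*11*(⅒))*(-137) = (-5 + 11/5)*(-137) = -14/5*(-137) = 1918/5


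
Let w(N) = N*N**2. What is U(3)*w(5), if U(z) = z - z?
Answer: 0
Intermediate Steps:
w(N) = N**3
U(z) = 0
U(3)*w(5) = 0*5**3 = 0*125 = 0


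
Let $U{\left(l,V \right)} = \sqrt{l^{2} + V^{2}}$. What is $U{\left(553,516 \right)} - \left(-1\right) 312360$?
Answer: $312360 + 13 \sqrt{3385} \approx 3.1312 \cdot 10^{5}$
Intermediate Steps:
$U{\left(l,V \right)} = \sqrt{V^{2} + l^{2}}$
$U{\left(553,516 \right)} - \left(-1\right) 312360 = \sqrt{516^{2} + 553^{2}} - \left(-1\right) 312360 = \sqrt{266256 + 305809} - -312360 = \sqrt{572065} + 312360 = 13 \sqrt{3385} + 312360 = 312360 + 13 \sqrt{3385}$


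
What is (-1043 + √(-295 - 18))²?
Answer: (1043 - I*√313)² ≈ 1.0875e+6 - 36905.0*I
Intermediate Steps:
(-1043 + √(-295 - 18))² = (-1043 + √(-313))² = (-1043 + I*√313)²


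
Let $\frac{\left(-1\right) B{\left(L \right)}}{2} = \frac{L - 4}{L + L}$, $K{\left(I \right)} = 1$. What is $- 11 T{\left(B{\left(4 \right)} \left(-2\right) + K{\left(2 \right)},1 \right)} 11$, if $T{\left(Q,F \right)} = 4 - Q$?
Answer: $-363$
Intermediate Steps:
$B{\left(L \right)} = - \frac{-4 + L}{L}$ ($B{\left(L \right)} = - 2 \frac{L - 4}{L + L} = - 2 \frac{-4 + L}{2 L} = - \frac{-4 + L}{L}$)
$- 11 T{\left(B{\left(4 \right)} \left(-2\right) + K{\left(2 \right)},1 \right)} 11 = - 11 \left(4 - \left(\frac{4 - 4}{4} \left(-2\right) + 1\right)\right) 11 = - 11 \left(4 - \left(\frac{1}{4} \cdot 0 \left(-2\right) + 1\right)\right) 11 = - 11 \left(4 - \left(0 \left(-2\right) + 1\right)\right) 11 = - 11 \left(4 - \left(0 + 1\right)\right) 11 = - 11 \left(4 - 1\right) 11 = \left(-11\right) 3 \cdot 11 = \left(-33\right) 11 = -363$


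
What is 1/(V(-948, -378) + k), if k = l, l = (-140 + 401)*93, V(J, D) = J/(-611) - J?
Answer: 611/15410979 ≈ 3.9647e-5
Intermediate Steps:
V(J, D) = -612*J/611 (V(J, D) = J*(-1/611) - J = -J/611 - J = -612*J/611)
l = 24273 (l = 261*93 = 24273)
k = 24273
1/(V(-948, -378) + k) = 1/(-612/611*(-948) + 24273) = 1/(580176/611 + 24273) = 1/(15410979/611) = 611/15410979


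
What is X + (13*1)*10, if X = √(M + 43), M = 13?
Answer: 130 + 2*√14 ≈ 137.48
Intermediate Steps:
X = 2*√14 (X = √(13 + 43) = √56 = 2*√14 ≈ 7.4833)
X + (13*1)*10 = 2*√14 + (13*1)*10 = 2*√14 + 13*10 = 2*√14 + 130 = 130 + 2*√14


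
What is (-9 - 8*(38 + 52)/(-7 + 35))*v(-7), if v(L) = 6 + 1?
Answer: -243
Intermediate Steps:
v(L) = 7
(-9 - 8*(38 + 52)/(-7 + 35))*v(-7) = (-9 - 8*(38 + 52)/(-7 + 35))*7 = (-9 - 8/(28/90))*7 = (-9 - 8/(28*(1/90)))*7 = (-9 - 8/14/45)*7 = (-9 - 8*45/14)*7 = (-9 - 180/7)*7 = -243/7*7 = -243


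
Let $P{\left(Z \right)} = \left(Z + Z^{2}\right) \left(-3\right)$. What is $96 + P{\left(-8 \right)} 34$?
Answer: $-5616$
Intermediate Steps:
$P{\left(Z \right)} = - 3 Z - 3 Z^{2}$
$96 + P{\left(-8 \right)} 34 = 96 + \left(-3\right) \left(-8\right) \left(1 - 8\right) 34 = 96 + \left(-3\right) \left(-8\right) \left(-7\right) 34 = 96 - 5712 = -5616$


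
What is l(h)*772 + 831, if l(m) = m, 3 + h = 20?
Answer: 13955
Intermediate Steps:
h = 17 (h = -3 + 20 = 17)
l(h)*772 + 831 = 17*772 + 831 = 13124 + 831 = 13955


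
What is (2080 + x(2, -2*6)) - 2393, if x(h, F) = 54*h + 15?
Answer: -190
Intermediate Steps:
x(h, F) = 15 + 54*h
(2080 + x(2, -2*6)) - 2393 = (2080 + (15 + 54*2)) - 2393 = (2080 + (15 + 108)) - 2393 = (2080 + 123) - 2393 = 2203 - 2393 = -190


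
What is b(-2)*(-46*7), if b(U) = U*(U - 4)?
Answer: -3864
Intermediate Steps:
b(U) = U*(-4 + U)
b(-2)*(-46*7) = (-2*(-4 - 2))*(-46*7) = -2*(-6)*(-322) = 12*(-322) = -3864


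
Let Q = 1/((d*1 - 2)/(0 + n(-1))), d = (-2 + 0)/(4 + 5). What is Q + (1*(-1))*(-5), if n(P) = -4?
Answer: 34/5 ≈ 6.8000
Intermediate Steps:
d = -2/9 ≈ -0.22222
Q = 9/5 (Q = 1/((-2/9*1 - 2)/(0 - 4)) = 1/((-2/9 - 2)/(-4)) = 1/(-20/9*(-¼)) = 1/(5/9) = 9/5 ≈ 1.8000)
Q + (1*(-1))*(-5) = 9/5 + (1*(-1))*(-5) = 9/5 - 1*(-5) = 9/5 + 5 = 34/5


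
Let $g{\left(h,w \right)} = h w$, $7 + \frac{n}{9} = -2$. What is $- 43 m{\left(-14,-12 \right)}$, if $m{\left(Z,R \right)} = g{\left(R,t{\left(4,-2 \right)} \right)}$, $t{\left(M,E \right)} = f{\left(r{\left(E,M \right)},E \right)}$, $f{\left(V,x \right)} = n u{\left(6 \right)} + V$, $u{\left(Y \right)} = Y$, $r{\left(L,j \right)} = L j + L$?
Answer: $-255936$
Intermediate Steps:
$n = -81$ ($n = -63 + 9 \left(-2\right) = -63 - 18 = -81$)
$r{\left(L,j \right)} = L + L j$
$f{\left(V,x \right)} = -486 + V$ ($f{\left(V,x \right)} = \left(-81\right) 6 + V = -486 + V$)
$t{\left(M,E \right)} = -486 + E \left(1 + M\right)$
$m{\left(Z,R \right)} = - 496 R$ ($m{\left(Z,R \right)} = R \left(-486 - 2 \left(1 + 4\right)\right) = R \left(-486 - 10\right) = R \left(-496\right) = - 496 R$)
$- 43 m{\left(-14,-12 \right)} = - 43 \left(\left(-496\right) \left(-12\right)\right) = \left(-43\right) 5952 = -255936$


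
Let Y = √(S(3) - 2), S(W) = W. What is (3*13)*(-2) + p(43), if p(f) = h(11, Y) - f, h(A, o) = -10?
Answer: -131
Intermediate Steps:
Y = 1 (Y = √(3 - 2) = √1 = 1)
p(f) = -10 - f
(3*13)*(-2) + p(43) = (3*13)*(-2) + (-10 - 1*43) = 39*(-2) + (-10 - 43) = -78 - 53 = -131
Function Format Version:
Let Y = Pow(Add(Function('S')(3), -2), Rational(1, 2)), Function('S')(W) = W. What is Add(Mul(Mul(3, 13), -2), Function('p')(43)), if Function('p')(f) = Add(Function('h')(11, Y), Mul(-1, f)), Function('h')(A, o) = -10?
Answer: -131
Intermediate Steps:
Y = 1 (Y = Pow(Add(3, -2), Rational(1, 2)) = Pow(1, Rational(1, 2)) = 1)
Function('p')(f) = Add(-10, Mul(-1, f))
Add(Mul(Mul(3, 13), -2), Function('p')(43)) = Add(Mul(Mul(3, 13), -2), Add(-10, Mul(-1, 43))) = Add(Mul(39, -2), Add(-10, -43)) = Add(-78, -53) = -131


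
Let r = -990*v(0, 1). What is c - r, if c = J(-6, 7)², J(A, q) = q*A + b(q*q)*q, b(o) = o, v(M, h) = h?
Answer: 91591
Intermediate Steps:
J(A, q) = q³ + A*q (J(A, q) = q*A + (q*q)*q = A*q + q²*q = A*q + q³ = q³ + A*q)
c = 90601 (c = (7*(-6 + 7²))² = (7*(-6 + 49))² = (7*43)² = 301² = 90601)
r = -990 (r = -990*1 = -990)
c - r = 90601 - 1*(-990) = 90601 + 990 = 91591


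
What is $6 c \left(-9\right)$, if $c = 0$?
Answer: $0$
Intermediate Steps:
$6 c \left(-9\right) = 6 \cdot 0 \left(-9\right) = 0 \left(-9\right) = 0$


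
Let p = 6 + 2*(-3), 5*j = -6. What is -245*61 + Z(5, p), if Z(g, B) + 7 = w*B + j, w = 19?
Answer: -74766/5 ≈ -14953.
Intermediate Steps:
j = -6/5 (j = (⅕)*(-6) = -6/5 ≈ -1.2000)
p = 0 (p = 6 - 6 = 0)
Z(g, B) = -41/5 + 19*B (Z(g, B) = -7 + (19*B - 6/5) = -7 + (-6/5 + 19*B) = -41/5 + 19*B)
-245*61 + Z(5, p) = -245*61 + (-41/5 + 19*0) = -14945 + (-41/5 + 0) = -14945 - 41/5 = -74766/5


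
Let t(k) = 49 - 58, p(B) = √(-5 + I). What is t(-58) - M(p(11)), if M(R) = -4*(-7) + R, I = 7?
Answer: -37 - √2 ≈ -38.414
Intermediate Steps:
p(B) = √2 (p(B) = √(-5 + 7) = √2)
t(k) = -9
M(R) = 28 + R
t(-58) - M(p(11)) = -9 - (28 + √2) = -9 + (-28 - √2) = -37 - √2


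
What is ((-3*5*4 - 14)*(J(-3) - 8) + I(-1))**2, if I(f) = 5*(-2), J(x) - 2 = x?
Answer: 430336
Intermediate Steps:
J(x) = 2 + x
I(f) = -10
((-3*5*4 - 14)*(J(-3) - 8) + I(-1))**2 = ((-3*5*4 - 14)*((2 - 3) - 8) - 10)**2 = ((-15*4 - 14)*(-1 - 8) - 10)**2 = ((-60 - 14)*(-9) - 10)**2 = (-74*(-9) - 10)**2 = (666 - 10)**2 = 656**2 = 430336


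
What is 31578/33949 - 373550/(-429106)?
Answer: 13115979109/7283859797 ≈ 1.8007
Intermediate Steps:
31578/33949 - 373550/(-429106) = 31578*(1/33949) - 373550*(-1/429106) = 31578/33949 + 186775/214553 = 13115979109/7283859797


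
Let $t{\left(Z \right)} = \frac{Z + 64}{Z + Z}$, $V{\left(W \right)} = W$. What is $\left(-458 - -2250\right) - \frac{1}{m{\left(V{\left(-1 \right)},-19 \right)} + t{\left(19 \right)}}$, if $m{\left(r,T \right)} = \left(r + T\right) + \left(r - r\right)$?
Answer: $\frac{1213222}{677} \approx 1792.1$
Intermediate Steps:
$m{\left(r,T \right)} = T + r$ ($m{\left(r,T \right)} = \left(T + r\right) + 0 = T + r$)
$t{\left(Z \right)} = \frac{64 + Z}{2 Z}$
$\left(-458 - -2250\right) - \frac{1}{m{\left(V{\left(-1 \right)},-19 \right)} + t{\left(19 \right)}} = \left(-458 - -2250\right) - \frac{1}{\left(-19 - 1\right) + \frac{64 + 19}{2 \cdot 19}} = \left(-458 + 2250\right) - \frac{1}{-20 + \frac{1}{2} \cdot \frac{1}{19} \cdot 83} = 1792 - \frac{1}{-20 + \frac{83}{38}} = 1792 - \frac{1}{- \frac{677}{38}} = 1792 - - \frac{38}{677} = 1792 + \frac{38}{677} = \frac{1213222}{677}$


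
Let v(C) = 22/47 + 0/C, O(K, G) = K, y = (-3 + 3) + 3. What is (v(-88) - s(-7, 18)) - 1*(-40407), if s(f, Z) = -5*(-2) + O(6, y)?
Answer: 1898399/47 ≈ 40391.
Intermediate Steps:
y = 3 (y = 0 + 3 = 3)
v(C) = 22/47 (v(C) = 22*(1/47) + 0 = 22/47 + 0 = 22/47)
s(f, Z) = 16 (s(f, Z) = -5*(-2) + 6 = 10 + 6 = 16)
(v(-88) - s(-7, 18)) - 1*(-40407) = (22/47 - 1*16) - 1*(-40407) = (22/47 - 16) + 40407 = -730/47 + 40407 = 1898399/47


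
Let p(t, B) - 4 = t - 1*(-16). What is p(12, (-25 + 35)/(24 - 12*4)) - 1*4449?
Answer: -4417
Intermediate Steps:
p(t, B) = 20 + t (p(t, B) = 4 + (t - 1*(-16)) = 4 + (t + 16) = 4 + (16 + t) = 20 + t)
p(12, (-25 + 35)/(24 - 12*4)) - 1*4449 = (20 + 12) - 1*4449 = 32 - 4449 = -4417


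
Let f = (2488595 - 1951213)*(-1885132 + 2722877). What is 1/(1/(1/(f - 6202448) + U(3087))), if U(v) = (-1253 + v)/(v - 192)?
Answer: 825635404017323/1303279440906090 ≈ 0.63351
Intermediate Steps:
U(v) = (-1253 + v)/(-192 + v)
f = 450189083590 (f = 537382*837745 = 450189083590)
1/(1/(1/(f - 6202448) + U(3087))) = 1/(1/(1/(450189083590 - 6202448) + (-1253 + 3087)/(-192 + 3087))) = 1/(1/(1/450182881142 + 1834/2895)) = 1/(1/(825635404017323/1303279440906090)) = 1/(1303279440906090/825635404017323) = 825635404017323/1303279440906090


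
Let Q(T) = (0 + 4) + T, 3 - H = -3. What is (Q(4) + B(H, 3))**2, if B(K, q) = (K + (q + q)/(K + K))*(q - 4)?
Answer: 9/4 ≈ 2.2500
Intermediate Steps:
H = 6 (H = 3 - 1*(-3) = 3 + 3 = 6)
B(K, q) = (-4 + q)*(K + q/K) (B(K, q) = (K + (2*q)/((2*K)))*(-4 + q) = (K + (2*q)*(1/(2*K)))*(-4 + q) = (K + q/K)*(-4 + q) = (-4 + q)*(K + q/K))
Q(T) = 4 + T
(Q(4) + B(H, 3))**2 = ((4 + 4) + (3**2 - 4*3 + 6**2*(-4 + 3))/6)**2 = (8 + (9 - 12 + 36*(-1))/6)**2 = (8 + (9 - 12 - 36)/6)**2 = (8 + (1/6)*(-39))**2 = (8 - 13/2)**2 = (3/2)**2 = 9/4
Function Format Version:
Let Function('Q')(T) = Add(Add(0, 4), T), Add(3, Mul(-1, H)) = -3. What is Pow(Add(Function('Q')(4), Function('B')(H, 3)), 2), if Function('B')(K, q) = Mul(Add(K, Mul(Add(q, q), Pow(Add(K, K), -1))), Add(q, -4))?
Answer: Rational(9, 4) ≈ 2.2500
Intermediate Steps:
H = 6 (H = Add(3, Mul(-1, -3)) = Add(3, 3) = 6)
Function('B')(K, q) = Mul(Add(-4, q), Add(K, Mul(q, Pow(K, -1)))) (Function('B')(K, q) = Mul(Add(K, Mul(Mul(2, q), Pow(Mul(2, K), -1))), Add(-4, q)) = Mul(Add(K, Mul(Mul(2, q), Mul(Rational(1, 2), Pow(K, -1)))), Add(-4, q)) = Mul(Add(K, Mul(q, Pow(K, -1))), Add(-4, q)) = Mul(Add(-4, q), Add(K, Mul(q, Pow(K, -1)))))
Function('Q')(T) = Add(4, T)
Pow(Add(Function('Q')(4), Function('B')(H, 3)), 2) = Pow(Add(Add(4, 4), Mul(Pow(6, -1), Add(Pow(3, 2), Mul(-4, 3), Mul(Pow(6, 2), Add(-4, 3))))), 2) = Pow(Add(8, Mul(Rational(1, 6), Add(9, -12, Mul(36, -1)))), 2) = Pow(Add(8, Mul(Rational(1, 6), Add(9, -12, -36))), 2) = Pow(Add(8, Mul(Rational(1, 6), -39)), 2) = Pow(Add(8, Rational(-13, 2)), 2) = Pow(Rational(3, 2), 2) = Rational(9, 4)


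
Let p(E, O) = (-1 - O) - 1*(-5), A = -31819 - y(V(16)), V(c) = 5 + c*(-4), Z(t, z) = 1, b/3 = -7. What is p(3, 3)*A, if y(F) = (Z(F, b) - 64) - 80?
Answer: -31676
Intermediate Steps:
b = -21 (b = 3*(-7) = -21)
V(c) = 5 - 4*c
y(F) = -143 (y(F) = (1 - 64) - 80 = -63 - 80 = -143)
A = -31676 (A = -31819 - 1*(-143) = -31819 + 143 = -31676)
p(E, O) = 4 - O (p(E, O) = (-1 - O) + 5 = 4 - O)
p(3, 3)*A = (4 - 1*3)*(-31676) = (4 - 3)*(-31676) = 1*(-31676) = -31676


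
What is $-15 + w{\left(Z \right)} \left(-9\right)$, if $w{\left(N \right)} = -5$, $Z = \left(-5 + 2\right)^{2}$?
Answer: $30$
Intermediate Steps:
$Z = 9$ ($Z = \left(-3\right)^{2} = 9$)
$-15 + w{\left(Z \right)} \left(-9\right) = -15 - -45 = -15 + 45 = 30$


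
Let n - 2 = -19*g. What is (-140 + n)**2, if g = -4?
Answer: 3844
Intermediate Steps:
n = 78 (n = 2 - 19*(-4) = 2 + 76 = 78)
(-140 + n)**2 = (-140 + 78)**2 = (-62)**2 = 3844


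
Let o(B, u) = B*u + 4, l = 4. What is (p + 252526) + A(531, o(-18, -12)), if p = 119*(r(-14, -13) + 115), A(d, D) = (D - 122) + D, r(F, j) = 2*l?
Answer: 267481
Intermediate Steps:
o(B, u) = 4 + B*u
r(F, j) = 8 (r(F, j) = 2*4 = 8)
A(d, D) = -122 + 2*D (A(d, D) = (-122 + D) + D = -122 + 2*D)
p = 14637 (p = 119*(8 + 115) = 119*123 = 14637)
(p + 252526) + A(531, o(-18, -12)) = (14637 + 252526) + (-122 + 2*(4 - 18*(-12))) = 267163 + (-122 + 2*(4 + 216)) = 267163 + (-122 + 2*220) = 267163 + (-122 + 440) = 267163 + 318 = 267481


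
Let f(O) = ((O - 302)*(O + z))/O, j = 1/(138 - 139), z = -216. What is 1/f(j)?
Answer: -1/65751 ≈ -1.5209e-5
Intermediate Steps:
j = -1 (j = 1/(-1) = -1)
f(O) = (-302 + O)*(-216 + O)/O (f(O) = ((O - 302)*(O - 216))/O = ((-302 + O)*(-216 + O))/O = (-302 + O)*(-216 + O)/O)
1/f(j) = 1/(-518 - 1 + 65232/(-1)) = 1/(-518 - 1 + 65232*(-1)) = 1/(-518 - 1 - 65232) = 1/(-65751) = -1/65751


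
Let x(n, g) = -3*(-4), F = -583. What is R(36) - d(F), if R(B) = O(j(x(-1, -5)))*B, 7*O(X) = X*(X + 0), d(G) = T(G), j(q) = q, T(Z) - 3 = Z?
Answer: 9244/7 ≈ 1320.6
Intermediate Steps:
T(Z) = 3 + Z
x(n, g) = 12
d(G) = 3 + G
O(X) = X²/7 (O(X) = (X*(X + 0))/7 = (X*X)/7 = X²/7)
R(B) = 144*B/7 (R(B) = ((⅐)*12²)*B = ((⅐)*144)*B = 144*B/7)
R(36) - d(F) = (144/7)*36 - (3 - 583) = 5184/7 - 1*(-580) = 5184/7 + 580 = 9244/7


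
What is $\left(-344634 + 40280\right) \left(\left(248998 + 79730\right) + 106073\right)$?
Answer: $-132333423554$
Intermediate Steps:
$\left(-344634 + 40280\right) \left(\left(248998 + 79730\right) + 106073\right) = - 304354 \left(328728 + 106073\right) = \left(-304354\right) 434801 = -132333423554$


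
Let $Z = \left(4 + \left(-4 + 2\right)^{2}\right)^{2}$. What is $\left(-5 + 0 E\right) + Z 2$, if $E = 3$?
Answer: $123$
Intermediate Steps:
$Z = 64$ ($Z = \left(4 + \left(-2\right)^{2}\right)^{2} = \left(4 + 4\right)^{2} = 8^{2} = 64$)
$\left(-5 + 0 E\right) + Z 2 = \left(-5 + 0 \cdot 3\right) + 64 \cdot 2 = \left(-5 + 0\right) + 128 = -5 + 128 = 123$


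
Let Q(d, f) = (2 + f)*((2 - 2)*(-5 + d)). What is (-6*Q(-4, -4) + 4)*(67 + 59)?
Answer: 504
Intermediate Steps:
Q(d, f) = 0 (Q(d, f) = (2 + f)*(0*(-5 + d)) = (2 + f)*0 = 0)
(-6*Q(-4, -4) + 4)*(67 + 59) = (-6*0 + 4)*(67 + 59) = (0 + 4)*126 = 4*126 = 504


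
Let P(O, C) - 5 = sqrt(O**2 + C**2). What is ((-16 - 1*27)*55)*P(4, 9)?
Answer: -11825 - 2365*sqrt(97) ≈ -35118.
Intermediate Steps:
P(O, C) = 5 + sqrt(C**2 + O**2) (P(O, C) = 5 + sqrt(O**2 + C**2) = 5 + sqrt(C**2 + O**2))
((-16 - 1*27)*55)*P(4, 9) = ((-16 - 1*27)*55)*(5 + sqrt(9**2 + 4**2)) = ((-16 - 27)*55)*(5 + sqrt(81 + 16)) = (-43*55)*(5 + sqrt(97)) = -2365*(5 + sqrt(97)) = -11825 - 2365*sqrt(97)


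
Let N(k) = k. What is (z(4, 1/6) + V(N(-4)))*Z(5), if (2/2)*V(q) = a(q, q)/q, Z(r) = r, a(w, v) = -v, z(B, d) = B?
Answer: 15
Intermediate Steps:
V(q) = -1 (V(q) = (-q)/q = -1)
(z(4, 1/6) + V(N(-4)))*Z(5) = (4 - 1)*5 = 3*5 = 15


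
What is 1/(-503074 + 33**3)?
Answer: -1/467137 ≈ -2.1407e-6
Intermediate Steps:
1/(-503074 + 33**3) = 1/(-503074 + 35937) = 1/(-467137) = -1/467137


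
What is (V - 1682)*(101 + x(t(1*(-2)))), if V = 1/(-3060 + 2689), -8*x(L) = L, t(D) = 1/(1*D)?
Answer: -144149313/848 ≈ -1.6999e+5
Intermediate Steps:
t(D) = 1/D
x(L) = -L/8
V = -1/371 (V = 1/(-371) = -1/371 ≈ -0.0026954)
(V - 1682)*(101 + x(t(1*(-2)))) = (-1/371 - 1682)*(101 - 1/(8*(1*(-2)))) = -624023*(101 - ⅛/(-2))/371 = -624023*(101 - ⅛*(-½))/371 = -624023*(101 + 1/16)/371 = -624023/371*1617/16 = -144149313/848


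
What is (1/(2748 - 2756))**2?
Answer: 1/64 ≈ 0.015625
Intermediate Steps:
(1/(2748 - 2756))**2 = (1/(-8))**2 = (-1/8)**2 = 1/64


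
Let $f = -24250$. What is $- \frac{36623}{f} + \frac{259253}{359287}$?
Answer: $\frac{19445053051}{8712709750} \approx 2.2318$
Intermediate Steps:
$- \frac{36623}{f} + \frac{259253}{359287} = - \frac{36623}{-24250} + \frac{259253}{359287} = \left(-36623\right) \left(- \frac{1}{24250}\right) + 259253 \cdot \frac{1}{359287} = \frac{36623}{24250} + \frac{259253}{359287} = \frac{19445053051}{8712709750}$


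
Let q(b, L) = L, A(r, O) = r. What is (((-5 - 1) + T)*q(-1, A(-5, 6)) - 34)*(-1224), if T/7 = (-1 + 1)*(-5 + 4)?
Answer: 4896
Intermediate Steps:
T = 0 (T = 7*((-1 + 1)*(-5 + 4)) = 7*(0*(-1)) = 7*0 = 0)
(((-5 - 1) + T)*q(-1, A(-5, 6)) - 34)*(-1224) = (((-5 - 1) + 0)*(-5) - 34)*(-1224) = ((-6 + 0)*(-5) - 34)*(-1224) = (-6*(-5) - 34)*(-1224) = (30 - 34)*(-1224) = -4*(-1224) = 4896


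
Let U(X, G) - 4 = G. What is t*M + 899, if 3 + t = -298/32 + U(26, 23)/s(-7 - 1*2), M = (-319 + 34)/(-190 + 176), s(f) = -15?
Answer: 137023/224 ≈ 611.71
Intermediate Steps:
U(X, G) = 4 + G
M = 285/14 (M = -285/(-14) = -285*(-1/14) = 285/14 ≈ 20.357)
t = -1129/80 (t = -3 + (-298/32 + (4 + 23)/(-15)) = -3 + (-298*1/32 + 27*(-1/15)) = -3 + (-149/16 - 9/5) = -3 - 889/80 = -1129/80 ≈ -14.113)
t*M + 899 = -1129/80*285/14 + 899 = -64353/224 + 899 = 137023/224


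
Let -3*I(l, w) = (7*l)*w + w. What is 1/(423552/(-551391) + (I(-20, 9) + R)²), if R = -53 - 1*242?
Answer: 183797/2735493364 ≈ 6.7190e-5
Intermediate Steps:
R = -295 (R = -53 - 242 = -295)
I(l, w) = -w/3 - 7*l*w/3 (I(l, w) = -((7*l)*w + w)/3 = -(7*l*w + w)/3 = -(w + 7*l*w)/3 = -w/3 - 7*l*w/3)
1/(423552/(-551391) + (I(-20, 9) + R)²) = 1/(423552/(-551391) + (-⅓*9*(1 + 7*(-20)) - 295)²) = 1/(423552*(-1/551391) + (-⅓*9*(1 - 140) - 295)²) = 1/(-141184/183797 + (-⅓*9*(-139) - 295)²) = 1/(-141184/183797 + (417 - 295)²) = 1/(-141184/183797 + 122²) = 1/(-141184/183797 + 14884) = 1/(2735493364/183797) = 183797/2735493364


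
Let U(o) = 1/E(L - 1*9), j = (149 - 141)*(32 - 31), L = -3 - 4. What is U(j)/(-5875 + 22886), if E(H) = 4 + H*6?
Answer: -1/1565012 ≈ -6.3897e-7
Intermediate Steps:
L = -7
j = 8 (j = 8*1 = 8)
E(H) = 4 + 6*H
U(o) = -1/92 (U(o) = 1/(4 + 6*(-7 - 1*9)) = 1/(4 + 6*(-7 - 9)) = 1/(4 + 6*(-16)) = 1/(4 - 96) = 1/(-92) = -1/92)
U(j)/(-5875 + 22886) = -1/(92*(-5875 + 22886)) = -1/92/17011 = -1/92*1/17011 = -1/1565012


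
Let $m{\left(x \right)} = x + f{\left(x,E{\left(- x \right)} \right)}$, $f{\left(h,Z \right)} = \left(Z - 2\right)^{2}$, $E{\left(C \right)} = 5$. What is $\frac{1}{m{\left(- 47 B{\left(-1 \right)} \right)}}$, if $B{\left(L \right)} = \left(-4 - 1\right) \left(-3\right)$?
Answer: $- \frac{1}{696} \approx -0.0014368$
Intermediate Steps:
$B{\left(L \right)} = 15$ ($B{\left(L \right)} = \left(-5\right) \left(-3\right) = 15$)
$f{\left(h,Z \right)} = \left(-2 + Z\right)^{2}$
$m{\left(x \right)} = 9 + x$ ($m{\left(x \right)} = x + \left(-2 + 5\right)^{2} = x + 3^{2} = x + 9 = 9 + x$)
$\frac{1}{m{\left(- 47 B{\left(-1 \right)} \right)}} = \frac{1}{9 - 705} = \frac{1}{-696} = - \frac{1}{696}$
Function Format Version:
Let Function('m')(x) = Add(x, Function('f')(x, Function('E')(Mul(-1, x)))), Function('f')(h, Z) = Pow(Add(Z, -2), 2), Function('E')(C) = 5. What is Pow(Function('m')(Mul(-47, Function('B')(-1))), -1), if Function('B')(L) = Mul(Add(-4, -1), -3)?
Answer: Rational(-1, 696) ≈ -0.0014368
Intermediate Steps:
Function('B')(L) = 15 (Function('B')(L) = Mul(-5, -3) = 15)
Function('f')(h, Z) = Pow(Add(-2, Z), 2)
Function('m')(x) = Add(9, x) (Function('m')(x) = Add(x, Pow(Add(-2, 5), 2)) = Add(x, Pow(3, 2)) = Add(x, 9) = Add(9, x))
Pow(Function('m')(Mul(-47, Function('B')(-1))), -1) = Pow(Add(9, Mul(-47, 15)), -1) = Pow(Add(9, -705), -1) = Pow(-696, -1) = Rational(-1, 696)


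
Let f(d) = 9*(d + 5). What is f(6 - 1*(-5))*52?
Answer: 7488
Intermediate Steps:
f(d) = 45 + 9*d (f(d) = 9*(5 + d) = 45 + 9*d)
f(6 - 1*(-5))*52 = (45 + 9*(6 - 1*(-5)))*52 = (45 + 9*(6 + 5))*52 = (45 + 9*11)*52 = (45 + 99)*52 = 144*52 = 7488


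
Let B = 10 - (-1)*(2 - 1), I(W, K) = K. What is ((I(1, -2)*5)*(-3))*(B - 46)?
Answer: -1050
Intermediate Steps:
B = 11 (B = 10 - (-1) = 10 - 1*(-1) = 10 + 1 = 11)
((I(1, -2)*5)*(-3))*(B - 46) = (-2*5*(-3))*(11 - 46) = -10*(-3)*(-35) = 30*(-35) = -1050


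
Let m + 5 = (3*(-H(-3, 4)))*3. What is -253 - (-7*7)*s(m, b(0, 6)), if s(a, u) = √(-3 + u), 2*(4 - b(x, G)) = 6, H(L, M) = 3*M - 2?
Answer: -253 + 49*I*√2 ≈ -253.0 + 69.297*I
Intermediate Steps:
H(L, M) = -2 + 3*M
b(x, G) = 1 (b(x, G) = 4 - ½*6 = 4 - 3 = 1)
m = -95 (m = -5 + (3*(-(-2 + 3*4)))*3 = -5 + (3*(-(-2 + 12)))*3 = -5 + (3*(-1*10))*3 = -5 + (3*(-10))*3 = -5 - 30*3 = -5 - 90 = -95)
-253 - (-7*7)*s(m, b(0, 6)) = -253 - (-7*7)*√(-3 + 1) = -253 - (-49)*√(-2) = -253 - (-49)*I*√2 = -253 + 49*I*√2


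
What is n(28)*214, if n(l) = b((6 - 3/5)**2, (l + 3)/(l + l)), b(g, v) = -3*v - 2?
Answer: -21935/28 ≈ -783.39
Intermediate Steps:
b(g, v) = -2 - 3*v
n(l) = -2 - 3*(3 + l)/(2*l) (n(l) = -2 - 3*(l + 3)/(l + l) = -2 - 3*(3 + l)/(2*l))
n(28)*214 = ((1/2)*(-9 - 7*28)/28)*214 = ((1/2)*(1/28)*(-9 - 196))*214 = ((1/2)*(1/28)*(-205))*214 = -205/56*214 = -21935/28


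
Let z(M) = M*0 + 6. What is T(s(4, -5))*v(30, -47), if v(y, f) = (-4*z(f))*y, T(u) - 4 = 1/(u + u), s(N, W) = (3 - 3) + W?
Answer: -2808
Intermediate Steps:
s(N, W) = W (s(N, W) = 0 + W = W)
z(M) = 6 (z(M) = 0 + 6 = 6)
T(u) = 4 + 1/(2*u) (T(u) = 4 + 1/(u + u) = 4 + 1/(2*u))
v(y, f) = -24*y (v(y, f) = (-4*6)*y = -24*y)
T(s(4, -5))*v(30, -47) = (4 + (1/2)/(-5))*(-24*30) = (4 + (1/2)*(-1/5))*(-720) = (4 - 1/10)*(-720) = (39/10)*(-720) = -2808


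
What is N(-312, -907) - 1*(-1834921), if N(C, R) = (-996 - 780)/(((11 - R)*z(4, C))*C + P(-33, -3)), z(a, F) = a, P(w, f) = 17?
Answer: 2102171740663/1145647 ≈ 1.8349e+6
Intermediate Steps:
N(C, R) = -1776/(17 + C*(44 - 4*R)) (N(C, R) = (-996 - 780)/(((11 - R)*4)*C + 17) = -1776/((44 - 4*R)*C + 17) = -1776/(C*(44 - 4*R) + 17) = -1776/(17 + C*(44 - 4*R)))
N(-312, -907) - 1*(-1834921) = 1776/(-17 - 44*(-312) + 4*(-312)*(-907)) - 1*(-1834921) = 1776/(-17 + 13728 + 1131936) + 1834921 = 1776/1145647 + 1834921 = 2102171740663/1145647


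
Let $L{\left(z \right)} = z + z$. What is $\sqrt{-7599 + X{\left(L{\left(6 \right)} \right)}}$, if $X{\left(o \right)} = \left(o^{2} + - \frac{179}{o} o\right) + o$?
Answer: $i \sqrt{7622} \approx 87.304 i$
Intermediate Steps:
$L{\left(z \right)} = 2 z$
$X{\left(o \right)} = -179 + o + o^{2}$ ($X{\left(o \right)} = \left(o^{2} - 179\right) + o = \left(-179 + o^{2}\right) + o = -179 + o + o^{2}$)
$\sqrt{-7599 + X{\left(L{\left(6 \right)} \right)}} = \sqrt{-7599 + \left(-179 + 2 \cdot 6 + \left(2 \cdot 6\right)^{2}\right)} = \sqrt{-7599 + \left(-179 + 12 + 12^{2}\right)} = \sqrt{-7599 + \left(-179 + 12 + 144\right)} = \sqrt{-7599 - 23} = \sqrt{-7622} = i \sqrt{7622}$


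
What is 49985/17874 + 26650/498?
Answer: 83539105/1483542 ≈ 56.311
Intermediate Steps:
49985/17874 + 26650/498 = 49985*(1/17874) + 26650*(1/498) = 49985/17874 + 13325/249 = 83539105/1483542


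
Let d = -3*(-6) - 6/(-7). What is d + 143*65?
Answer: 65197/7 ≈ 9313.9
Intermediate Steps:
d = 132/7 (d = 18 - 6*(-1/7) = 18 + 6/7 = 132/7 ≈ 18.857)
d + 143*65 = 132/7 + 143*65 = 132/7 + 9295 = 65197/7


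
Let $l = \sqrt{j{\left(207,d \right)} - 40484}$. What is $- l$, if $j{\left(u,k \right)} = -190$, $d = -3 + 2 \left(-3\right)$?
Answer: $- i \sqrt{40674} \approx - 201.68 i$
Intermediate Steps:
$d = -9$ ($d = -3 - 6 = -9$)
$l = i \sqrt{40674}$ ($l = \sqrt{-190 - 40484} = \sqrt{-40674} = i \sqrt{40674} \approx 201.68 i$)
$- l = - i \sqrt{40674}$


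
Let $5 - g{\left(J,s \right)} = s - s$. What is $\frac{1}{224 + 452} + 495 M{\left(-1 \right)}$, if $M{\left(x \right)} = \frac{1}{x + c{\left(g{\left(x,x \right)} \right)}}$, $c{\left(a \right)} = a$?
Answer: $\frac{20914}{169} \approx 123.75$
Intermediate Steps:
$g{\left(J,s \right)} = 5$ ($g{\left(J,s \right)} = 5 - \left(s - s\right) = 5 - 0 = 5 + 0 = 5$)
$M{\left(x \right)} = \frac{1}{5 + x}$ ($M{\left(x \right)} = \frac{1}{x + 5} = \frac{1}{5 + x}$)
$\frac{1}{224 + 452} + 495 M{\left(-1 \right)} = \frac{1}{224 + 452} + \frac{495}{5 - 1} = \frac{1}{676} + \frac{495}{4} = \frac{20914}{169}$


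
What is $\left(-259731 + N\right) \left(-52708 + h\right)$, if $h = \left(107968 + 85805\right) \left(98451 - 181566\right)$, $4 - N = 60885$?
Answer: $5163615156269036$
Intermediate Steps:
$N = -60881$ ($N = 4 - 60885 = -60881$)
$h = -16105442895$ ($h = 193773 \left(-83115\right) = -16105442895$)
$\left(-259731 + N\right) \left(-52708 + h\right) = \left(-259731 - 60881\right) \left(-52708 - 16105442895\right) = \left(-320612\right) \left(-16105495603\right) = 5163615156269036$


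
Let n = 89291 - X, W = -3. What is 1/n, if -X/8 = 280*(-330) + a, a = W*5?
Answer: -1/650029 ≈ -1.5384e-6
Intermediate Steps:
a = -15 (a = -3*5 = -15)
X = 739320 (X = -8*(280*(-330) - 15) = -8*(-92400 - 15) = -8*(-92415) = 739320)
n = -650029 (n = 89291 - 1*739320 = 89291 - 739320 = -650029)
1/n = 1/(-650029) = -1/650029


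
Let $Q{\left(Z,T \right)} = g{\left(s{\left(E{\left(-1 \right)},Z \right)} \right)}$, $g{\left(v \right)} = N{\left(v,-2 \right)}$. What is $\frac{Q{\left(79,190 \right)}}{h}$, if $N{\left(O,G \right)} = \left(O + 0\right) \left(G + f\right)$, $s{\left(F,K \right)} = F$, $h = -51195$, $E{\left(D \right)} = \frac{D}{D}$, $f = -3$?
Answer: $\frac{1}{10239} \approx 9.7666 \cdot 10^{-5}$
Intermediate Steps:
$E{\left(D \right)} = 1$
$N{\left(O,G \right)} = O \left(-3 + G\right)$ ($N{\left(O,G \right)} = \left(O + 0\right) \left(G - 3\right) = O \left(-3 + G\right)$)
$g{\left(v \right)} = - 5 v$ ($g{\left(v \right)} = v \left(-3 - 2\right) = v \left(-5\right) = - 5 v$)
$Q{\left(Z,T \right)} = -5$ ($Q{\left(Z,T \right)} = \left(-5\right) 1 = -5$)
$\frac{Q{\left(79,190 \right)}}{h} = - \frac{5}{-51195} = \left(-5\right) \left(- \frac{1}{51195}\right) = \frac{1}{10239}$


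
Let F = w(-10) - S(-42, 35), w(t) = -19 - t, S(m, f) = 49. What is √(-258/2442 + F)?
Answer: I*√9625143/407 ≈ 7.6227*I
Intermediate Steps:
F = -58 (F = (-19 - 1*(-10)) - 1*49 = (-19 + 10) - 49 = -9 - 49 = -58)
√(-258/2442 + F) = √(-258/2442 - 58) = √(-258*1/2442 - 58) = √(-43/407 - 58) = √(-23649/407) = I*√9625143/407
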